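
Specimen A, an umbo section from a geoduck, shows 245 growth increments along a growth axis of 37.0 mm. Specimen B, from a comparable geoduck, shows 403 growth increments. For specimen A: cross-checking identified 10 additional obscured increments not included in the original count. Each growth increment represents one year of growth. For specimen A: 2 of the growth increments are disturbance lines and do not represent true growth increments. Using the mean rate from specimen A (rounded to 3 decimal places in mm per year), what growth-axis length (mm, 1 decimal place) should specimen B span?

Specimen A: adjusted count: 245 − 2 + 10 = 253 growth increments.
A: Extension rate ≈ 37.0 / 253 = 0.146 mm/yr.
B's length ≈ 0.146 × 403 = 58.8 mm.

58.8 mm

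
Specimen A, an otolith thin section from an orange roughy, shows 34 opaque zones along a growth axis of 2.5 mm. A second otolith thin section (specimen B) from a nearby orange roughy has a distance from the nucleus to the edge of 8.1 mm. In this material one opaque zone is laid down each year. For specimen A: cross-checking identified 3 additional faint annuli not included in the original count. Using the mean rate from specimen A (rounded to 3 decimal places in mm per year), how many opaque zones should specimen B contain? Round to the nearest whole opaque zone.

119 opaque zones

Specimen A: after corrections the count is 34 + 3 = 37 opaque zones.
A: Extension rate ≈ 2.5 / 37 = 0.068 mm per year.
B spans 8.1 / 0.068 = 119.12 years ≈ 119 opaque zones.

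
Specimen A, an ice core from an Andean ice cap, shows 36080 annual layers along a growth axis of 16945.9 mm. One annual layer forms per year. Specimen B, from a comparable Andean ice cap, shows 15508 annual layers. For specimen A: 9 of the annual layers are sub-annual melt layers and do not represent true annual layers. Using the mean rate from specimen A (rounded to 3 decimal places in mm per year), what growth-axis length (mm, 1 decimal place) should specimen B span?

Specimen A: true annual layer count = 36080 − 9 = 36071.
A: Mean rate = 16945.9 mm / 36071 years ≈ 0.470 mm/year.
Length of B = 0.470 × 15508 = 7288.8 mm.

7288.8 mm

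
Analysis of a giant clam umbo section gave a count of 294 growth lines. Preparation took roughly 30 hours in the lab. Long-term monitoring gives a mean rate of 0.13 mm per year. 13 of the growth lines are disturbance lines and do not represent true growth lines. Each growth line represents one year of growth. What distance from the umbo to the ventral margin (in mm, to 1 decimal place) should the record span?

Correcting the raw count gives 294 − 13 = 281 true growth lines.
Length ≈ 0.13 × 281 = 36.5 mm.

36.5 mm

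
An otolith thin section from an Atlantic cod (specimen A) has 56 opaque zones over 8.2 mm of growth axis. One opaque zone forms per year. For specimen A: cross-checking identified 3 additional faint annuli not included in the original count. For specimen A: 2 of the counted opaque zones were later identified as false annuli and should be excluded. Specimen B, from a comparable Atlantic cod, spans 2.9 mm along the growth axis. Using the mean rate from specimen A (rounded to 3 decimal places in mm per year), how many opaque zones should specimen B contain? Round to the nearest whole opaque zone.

Specimen A: after corrections the count is 56 − 2 + 3 = 57 opaque zones.
A: Extension rate ≈ 8.2 / 57 = 0.144 mm per year.
For B, 2.9 / 0.144 = 20.14 years ≈ 20 opaque zones.

20 opaque zones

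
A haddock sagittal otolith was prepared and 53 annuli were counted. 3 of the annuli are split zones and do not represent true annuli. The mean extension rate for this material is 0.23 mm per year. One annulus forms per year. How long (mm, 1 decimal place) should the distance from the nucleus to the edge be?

11.5 mm

Adjusted count: 53 − 3 = 50 annuli.
Predicted length = 0.23 mm/year × 50 years = 11.5 mm.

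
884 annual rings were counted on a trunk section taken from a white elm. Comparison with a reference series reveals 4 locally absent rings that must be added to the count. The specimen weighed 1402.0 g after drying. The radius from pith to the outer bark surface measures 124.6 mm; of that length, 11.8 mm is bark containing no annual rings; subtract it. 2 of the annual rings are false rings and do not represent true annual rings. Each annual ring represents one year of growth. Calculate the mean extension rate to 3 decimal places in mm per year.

After corrections the count is 884 − 2 + 4 = 886 annual rings.
The growth record spans 124.6 − 11.8 = 112.8 mm.
Mean rate = 112.8 mm / 886 years ≈ 0.127 mm per year.

0.127 mm per year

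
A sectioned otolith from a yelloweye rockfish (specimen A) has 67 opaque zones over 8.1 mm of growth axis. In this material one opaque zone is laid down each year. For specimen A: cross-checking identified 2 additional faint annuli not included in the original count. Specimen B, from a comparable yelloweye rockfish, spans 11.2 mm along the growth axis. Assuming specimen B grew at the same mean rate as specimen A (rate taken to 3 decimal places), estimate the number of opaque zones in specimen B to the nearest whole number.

96 opaque zones

Specimen A: correcting the raw count gives 67 + 2 = 69 true opaque zones.
A: 8.1 mm over 69 years gives 8.1 / 69 ≈ 0.117 mm per year.
Specimen B: 11.2 mm / 0.117 mm per year = 95.73 years ≈ 96 opaque zones.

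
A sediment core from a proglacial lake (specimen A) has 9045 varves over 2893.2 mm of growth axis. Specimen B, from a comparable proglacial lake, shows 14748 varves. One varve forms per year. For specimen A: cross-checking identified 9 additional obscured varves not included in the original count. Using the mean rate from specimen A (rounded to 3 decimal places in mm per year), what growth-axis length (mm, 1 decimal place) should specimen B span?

4719.4 mm

Specimen A: true varve count = 9045 + 9 = 9054.
A: Extension rate ≈ 2893.2 / 9054 = 0.320 mm/year.
Length of B = 0.320 × 14748 = 4719.4 mm.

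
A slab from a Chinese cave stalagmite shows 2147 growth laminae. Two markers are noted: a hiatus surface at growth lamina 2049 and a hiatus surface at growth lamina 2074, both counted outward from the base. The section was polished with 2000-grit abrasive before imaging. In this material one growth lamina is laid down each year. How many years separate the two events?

25 years

The two markers are separated by 2074 − 2049 = 25 growth laminae.
At one growth lamina per year, 25 years elapsed between them.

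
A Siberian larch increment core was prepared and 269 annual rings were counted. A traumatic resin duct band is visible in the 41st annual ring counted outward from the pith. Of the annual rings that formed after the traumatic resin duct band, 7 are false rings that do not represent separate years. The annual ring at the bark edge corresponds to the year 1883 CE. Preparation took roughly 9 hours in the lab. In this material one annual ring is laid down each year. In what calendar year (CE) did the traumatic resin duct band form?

1662 CE

269 − 41 = 228 annual rings lie beyond the traumatic resin duct band toward the bark edge.
228 − 7 false = 221 true annual rings after the traumatic resin duct band.
1883 − 221 = 1662 CE.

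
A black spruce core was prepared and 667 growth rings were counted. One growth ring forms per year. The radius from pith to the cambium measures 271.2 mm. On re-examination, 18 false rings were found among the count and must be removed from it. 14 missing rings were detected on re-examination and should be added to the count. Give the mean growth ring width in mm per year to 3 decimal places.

0.409 mm per year

Correcting the raw count gives 667 − 18 + 14 = 663 true growth rings.
Extension rate ≈ 271.2 / 663 = 0.409 mm per year.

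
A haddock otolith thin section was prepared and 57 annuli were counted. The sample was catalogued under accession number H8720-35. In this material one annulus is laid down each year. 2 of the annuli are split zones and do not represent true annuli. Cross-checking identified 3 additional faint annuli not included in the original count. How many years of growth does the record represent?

58 years

Correcting the raw count gives 57 − 2 + 3 = 58 true annuli.
With a one-to-one annulus periodicity this is 58 years.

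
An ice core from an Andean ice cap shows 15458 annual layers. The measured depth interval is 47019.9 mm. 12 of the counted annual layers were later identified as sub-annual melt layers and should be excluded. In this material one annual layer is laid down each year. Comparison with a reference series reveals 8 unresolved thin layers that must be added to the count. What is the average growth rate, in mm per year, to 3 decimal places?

After corrections the count is 15458 − 12 + 8 = 15454 annual layers.
47019.9 mm over 15454 years gives 47019.9 / 15454 ≈ 3.043 mm per year.

3.043 mm per year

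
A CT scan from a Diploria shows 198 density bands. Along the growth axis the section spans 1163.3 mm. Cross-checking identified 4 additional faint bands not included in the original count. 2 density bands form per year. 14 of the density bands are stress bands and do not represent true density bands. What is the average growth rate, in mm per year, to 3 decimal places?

12.376 mm per year

True density band count = 198 − 14 + 4 = 188.
Dividing by 2 density bands per year: 188 / 2 = 94 years.
1163.3 mm over 94 years gives 1163.3 / 94 ≈ 12.376 mm per year.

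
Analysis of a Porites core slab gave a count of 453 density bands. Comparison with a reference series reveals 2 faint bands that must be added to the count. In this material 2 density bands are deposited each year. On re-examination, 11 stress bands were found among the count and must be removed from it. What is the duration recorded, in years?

222 years

True density band count = 453 − 11 + 2 = 444.
Dividing by 2 density bands per year: 444 / 2 = 222 years.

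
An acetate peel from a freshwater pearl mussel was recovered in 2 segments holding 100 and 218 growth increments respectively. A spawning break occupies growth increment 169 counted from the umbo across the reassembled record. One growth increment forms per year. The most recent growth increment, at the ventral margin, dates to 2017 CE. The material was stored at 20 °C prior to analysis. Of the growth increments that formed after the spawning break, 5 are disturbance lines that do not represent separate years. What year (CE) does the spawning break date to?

1873 CE

Total growth increments = 100 + 218 = 318.
The spawning break sits at growth increment 169 from the umbo, so 318 − 169 = 149 growth increments formed after it.
Removing the 5 false growth increments leaves 149 − 5 = 144 true growth increments beyond the spawning break.
2017 − 144 = 1873 CE.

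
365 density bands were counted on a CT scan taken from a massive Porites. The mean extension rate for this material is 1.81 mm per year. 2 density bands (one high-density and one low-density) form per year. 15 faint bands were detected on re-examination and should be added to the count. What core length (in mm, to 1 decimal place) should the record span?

343.9 mm

Adjusted count: 365 + 15 = 380 density bands.
With 2 density bands per year, 380 / 2 = 190 years.
190 years at 1.81 mm/year gives 1.81 × 190 = 343.9 mm.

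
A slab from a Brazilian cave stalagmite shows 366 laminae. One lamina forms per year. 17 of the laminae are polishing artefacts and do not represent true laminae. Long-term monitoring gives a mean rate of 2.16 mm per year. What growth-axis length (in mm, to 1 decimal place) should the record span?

753.8 mm

Correcting the raw count gives 366 − 17 = 349 true laminae.
Predicted length = 2.16 mm/year × 349 years = 753.8 mm.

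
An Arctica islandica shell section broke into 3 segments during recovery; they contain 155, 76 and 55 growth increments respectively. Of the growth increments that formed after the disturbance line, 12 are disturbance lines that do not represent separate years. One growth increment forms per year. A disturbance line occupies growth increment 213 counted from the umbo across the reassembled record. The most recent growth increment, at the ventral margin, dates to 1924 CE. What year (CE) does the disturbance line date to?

Total growth increments = 155 + 76 + 55 = 286.
Between growth increment 213 and the ventral margin there are 286 − 213 = 73 growth increments.
Removing the 12 false growth increments leaves 73 − 12 = 61 true growth increments beyond the disturbance line.
Counting back 61 years from 1924 CE places the disturbance line in 1924 − 61 = 1863 CE.

1863 CE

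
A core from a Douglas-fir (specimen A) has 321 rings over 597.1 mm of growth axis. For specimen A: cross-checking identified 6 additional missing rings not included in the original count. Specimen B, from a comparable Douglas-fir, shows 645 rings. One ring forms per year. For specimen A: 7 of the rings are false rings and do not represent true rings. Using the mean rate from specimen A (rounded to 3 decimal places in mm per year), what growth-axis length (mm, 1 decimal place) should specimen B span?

Specimen A: after corrections the count is 321 − 7 + 6 = 320 rings.
A: 597.1 mm over 320 years gives 597.1 / 320 ≈ 1.866 mm/yr.
B's length ≈ 1.866 × 645 = 1203.6 mm.

1203.6 mm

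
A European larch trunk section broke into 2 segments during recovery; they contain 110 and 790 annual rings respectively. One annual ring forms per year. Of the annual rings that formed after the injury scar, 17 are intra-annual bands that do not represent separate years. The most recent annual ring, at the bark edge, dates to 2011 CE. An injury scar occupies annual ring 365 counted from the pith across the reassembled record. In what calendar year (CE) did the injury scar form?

Total annual rings = 110 + 790 = 900.
900 − 365 = 535 annual rings lie beyond the injury scar toward the bark edge.
535 − 17 false = 518 true annual rings after the injury scar.
Counting back 518 years from 2011 CE places the injury scar in 2011 − 518 = 1493 CE.

1493 CE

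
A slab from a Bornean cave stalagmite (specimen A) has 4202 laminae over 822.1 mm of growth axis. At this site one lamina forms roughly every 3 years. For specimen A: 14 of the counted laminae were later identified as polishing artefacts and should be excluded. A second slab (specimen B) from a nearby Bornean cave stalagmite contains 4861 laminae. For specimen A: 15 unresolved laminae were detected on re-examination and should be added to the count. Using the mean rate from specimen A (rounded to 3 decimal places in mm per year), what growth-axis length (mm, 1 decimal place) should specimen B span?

Specimen A: adjusted count: 4202 − 14 + 15 = 4203 laminae.
Specimen A: multiplying by 3 years per lamina: 4203 × 3 = 12609 years.
A: Mean rate = 822.1 mm / 12609 years ≈ 0.065 mm/yr.
Specimen B: multiplying by 3 years per lamina: 4861 × 3 = 14583 years. For B, 0.065 mm/year × 14583 years = 947.9 mm.

947.9 mm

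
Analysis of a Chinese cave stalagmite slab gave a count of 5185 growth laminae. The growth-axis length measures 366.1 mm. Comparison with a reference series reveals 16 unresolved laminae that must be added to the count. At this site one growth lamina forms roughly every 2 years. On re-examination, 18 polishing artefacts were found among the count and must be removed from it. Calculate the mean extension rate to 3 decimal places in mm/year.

0.035 mm/year

True growth lamina count = 5185 − 18 + 16 = 5183.
At 2 years per growth lamina, 5183 × 2 = 10366 years.
Mean rate = 366.1 mm / 10366 years ≈ 0.035 mm/year.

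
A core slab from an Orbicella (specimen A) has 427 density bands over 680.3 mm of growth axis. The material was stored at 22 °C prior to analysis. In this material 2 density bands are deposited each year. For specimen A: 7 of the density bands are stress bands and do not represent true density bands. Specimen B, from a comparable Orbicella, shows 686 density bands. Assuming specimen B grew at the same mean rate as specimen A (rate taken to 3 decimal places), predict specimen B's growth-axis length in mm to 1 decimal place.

Specimen A: adjusted count: 427 − 7 = 420 density bands.
Specimen A: 420 density bands at 2 per year is 420 / 2 = 210 years.
A: 680.3 mm over 210 years gives 680.3 / 210 ≈ 3.240 mm/yr.
Specimen B: with 2 density bands per year, 686 / 2 = 343 years. Length of B = 3.240 × 343 = 1111.3 mm.

1111.3 mm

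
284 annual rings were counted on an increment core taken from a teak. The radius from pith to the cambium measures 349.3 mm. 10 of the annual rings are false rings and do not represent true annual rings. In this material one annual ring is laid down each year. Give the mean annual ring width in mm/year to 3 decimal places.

1.275 mm/year

Correcting the raw count gives 284 − 10 = 274 true annual rings.
Mean rate = 349.3 mm / 274 years ≈ 1.275 mm/year.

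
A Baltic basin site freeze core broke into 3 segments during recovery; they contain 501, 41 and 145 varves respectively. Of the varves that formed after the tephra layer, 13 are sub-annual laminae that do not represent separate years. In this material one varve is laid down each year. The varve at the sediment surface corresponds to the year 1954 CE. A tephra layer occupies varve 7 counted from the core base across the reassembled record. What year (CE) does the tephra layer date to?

Total varves = 501 + 41 + 145 = 687.
The tephra layer sits at varve 7 from the core base, so 687 − 7 = 680 varves formed after it.
Excluding 13 false varves: 680 − 13 = 667.
Counting back 667 years from 1954 CE places the tephra layer in 1954 − 667 = 1287 CE.

1287 CE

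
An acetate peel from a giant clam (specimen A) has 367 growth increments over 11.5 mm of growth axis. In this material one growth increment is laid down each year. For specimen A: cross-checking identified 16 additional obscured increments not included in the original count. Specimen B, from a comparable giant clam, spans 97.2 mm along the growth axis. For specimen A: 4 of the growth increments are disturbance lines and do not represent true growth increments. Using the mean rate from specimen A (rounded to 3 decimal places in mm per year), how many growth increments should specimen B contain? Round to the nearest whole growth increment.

3240 growth increments

Specimen A: after corrections the count is 367 − 4 + 16 = 379 growth increments.
A: 11.5 mm over 379 years gives 11.5 / 379 ≈ 0.030 mm/yr.
B spans 97.2 / 0.030 = 3240.00 years ≈ 3240 growth increments.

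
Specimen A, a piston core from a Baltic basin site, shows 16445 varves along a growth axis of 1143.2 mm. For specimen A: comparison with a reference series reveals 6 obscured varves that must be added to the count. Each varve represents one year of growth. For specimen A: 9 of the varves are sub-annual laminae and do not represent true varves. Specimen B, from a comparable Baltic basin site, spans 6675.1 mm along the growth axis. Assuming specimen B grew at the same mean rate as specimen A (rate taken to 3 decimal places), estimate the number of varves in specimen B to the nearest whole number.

Specimen A: correcting the raw count gives 16445 − 9 + 6 = 16442 true varves.
A: Extension rate ≈ 1143.2 / 16442 = 0.070 mm per year.
B spans 6675.1 / 0.070 = 95358.57 years ≈ 95359 varves.

95359 varves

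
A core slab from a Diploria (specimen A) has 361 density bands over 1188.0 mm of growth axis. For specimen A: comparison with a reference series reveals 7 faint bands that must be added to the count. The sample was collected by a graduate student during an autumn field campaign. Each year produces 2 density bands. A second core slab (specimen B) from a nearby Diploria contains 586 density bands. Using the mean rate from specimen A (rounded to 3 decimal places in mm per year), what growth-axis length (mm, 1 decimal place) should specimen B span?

Specimen A: true density band count = 361 + 7 = 368.
Specimen A: with 2 density bands per year, 368 / 2 = 184 years.
A: 1188.0 mm over 184 years gives 1188.0 / 184 ≈ 6.457 mm/yr.
Specimen B: with 2 density bands per year, 586 / 2 = 293 years. For B, 6.457 mm/year × 293 years = 1891.9 mm.

1891.9 mm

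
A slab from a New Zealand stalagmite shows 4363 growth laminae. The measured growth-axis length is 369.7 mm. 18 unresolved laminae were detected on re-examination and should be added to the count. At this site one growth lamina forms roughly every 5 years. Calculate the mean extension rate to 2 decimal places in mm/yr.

0.02 mm/yr

Correcting the raw count gives 4363 + 18 = 4381 true growth laminae.
4381 growth laminae at 5 years each span 4381 × 5 = 21905 years.
Extension rate ≈ 369.7 / 21905 = 0.02 mm/yr.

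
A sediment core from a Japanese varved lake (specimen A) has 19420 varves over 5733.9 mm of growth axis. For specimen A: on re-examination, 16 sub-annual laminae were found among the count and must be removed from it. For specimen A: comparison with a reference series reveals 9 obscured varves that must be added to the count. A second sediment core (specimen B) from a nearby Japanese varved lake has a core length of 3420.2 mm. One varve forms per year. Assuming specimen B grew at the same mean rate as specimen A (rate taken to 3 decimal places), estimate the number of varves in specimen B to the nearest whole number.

Specimen A: adjusted count: 19420 − 16 + 9 = 19413 varves.
A: Extension rate ≈ 5733.9 / 19413 = 0.295 mm/yr.
For B, 3420.2 / 0.295 = 11593.90 years ≈ 11594 varves.

11594 varves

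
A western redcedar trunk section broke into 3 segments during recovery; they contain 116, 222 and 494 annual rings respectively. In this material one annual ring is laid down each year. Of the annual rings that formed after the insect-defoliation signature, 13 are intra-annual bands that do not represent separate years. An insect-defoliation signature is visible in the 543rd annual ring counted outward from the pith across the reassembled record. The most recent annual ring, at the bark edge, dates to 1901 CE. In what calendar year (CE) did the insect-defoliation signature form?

1625 CE

Total annual rings = 116 + 222 + 494 = 832.
Between annual ring 543 and the bark edge there are 832 − 543 = 289 annual rings.
289 − 13 false = 276 true annual rings after the insect-defoliation signature.
1901 − 276 = 1625 CE.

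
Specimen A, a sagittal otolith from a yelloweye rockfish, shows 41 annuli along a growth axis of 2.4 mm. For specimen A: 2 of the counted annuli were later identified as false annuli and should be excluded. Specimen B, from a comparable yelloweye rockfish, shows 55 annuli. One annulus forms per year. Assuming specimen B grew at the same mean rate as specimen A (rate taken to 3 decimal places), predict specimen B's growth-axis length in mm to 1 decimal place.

Specimen A: after corrections the count is 41 − 2 = 39 annuli.
A: 2.4 mm over 39 years gives 2.4 / 39 ≈ 0.062 mm/year.
Length of B = 0.062 × 55 = 3.4 mm.

3.4 mm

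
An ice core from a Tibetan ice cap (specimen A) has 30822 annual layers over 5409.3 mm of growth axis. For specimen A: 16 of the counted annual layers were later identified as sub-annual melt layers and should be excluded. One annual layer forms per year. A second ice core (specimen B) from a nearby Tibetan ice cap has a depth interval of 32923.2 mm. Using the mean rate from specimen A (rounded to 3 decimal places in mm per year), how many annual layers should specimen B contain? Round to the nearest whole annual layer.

187064 annual layers

Specimen A: adjusted count: 30822 − 16 = 30806 annual layers.
A: Mean rate = 5409.3 mm / 30806 years ≈ 0.176 mm per year.
Specimen B: 32923.2 mm / 0.176 mm per year = 187063.64 years ≈ 187064 annual layers.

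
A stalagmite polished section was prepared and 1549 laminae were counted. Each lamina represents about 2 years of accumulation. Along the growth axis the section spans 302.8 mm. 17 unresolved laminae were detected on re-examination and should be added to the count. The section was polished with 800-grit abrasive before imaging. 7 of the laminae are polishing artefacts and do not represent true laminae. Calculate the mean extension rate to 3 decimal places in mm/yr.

0.097 mm/yr

After corrections the count is 1549 − 7 + 17 = 1559 laminae.
At 2 years per lamina, 1559 × 2 = 3118 years.
302.8 mm over 3118 years gives 302.8 / 3118 ≈ 0.097 mm/yr.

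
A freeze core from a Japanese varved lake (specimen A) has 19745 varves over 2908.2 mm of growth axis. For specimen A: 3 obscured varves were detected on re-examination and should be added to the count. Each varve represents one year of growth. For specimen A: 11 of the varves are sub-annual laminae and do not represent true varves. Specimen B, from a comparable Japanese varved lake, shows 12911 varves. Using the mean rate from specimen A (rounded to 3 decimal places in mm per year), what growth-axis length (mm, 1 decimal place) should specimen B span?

Specimen A: true varve count = 19745 − 11 + 3 = 19737.
A: 2908.2 mm over 19737 years gives 2908.2 / 19737 ≈ 0.147 mm per year.
B's length ≈ 0.147 × 12911 = 1897.9 mm.

1897.9 mm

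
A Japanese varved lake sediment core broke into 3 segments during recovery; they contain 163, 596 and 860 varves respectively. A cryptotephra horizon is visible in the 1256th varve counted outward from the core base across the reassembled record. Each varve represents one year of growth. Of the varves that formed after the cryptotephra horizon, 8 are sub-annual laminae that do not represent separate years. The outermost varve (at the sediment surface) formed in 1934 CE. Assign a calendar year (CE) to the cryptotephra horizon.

Total varves = 163 + 596 + 860 = 1619.
1619 − 1256 = 363 varves lie beyond the cryptotephra horizon toward the sediment surface.
Excluding 8 false varves: 363 − 8 = 355.
The varve at the sediment surface is 1934 CE, so the cryptotephra horizon dates to 1934 − 355 = 1579 CE.

1579 CE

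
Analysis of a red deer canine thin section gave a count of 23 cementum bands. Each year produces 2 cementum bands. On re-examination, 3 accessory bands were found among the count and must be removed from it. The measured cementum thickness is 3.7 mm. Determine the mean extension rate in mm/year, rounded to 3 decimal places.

0.370 mm/year

True cementum band count = 23 − 3 = 20.
20 cementum bands at 2 per year is 20 / 2 = 10 years.
Extension rate ≈ 3.7 / 10 = 0.370 mm/year.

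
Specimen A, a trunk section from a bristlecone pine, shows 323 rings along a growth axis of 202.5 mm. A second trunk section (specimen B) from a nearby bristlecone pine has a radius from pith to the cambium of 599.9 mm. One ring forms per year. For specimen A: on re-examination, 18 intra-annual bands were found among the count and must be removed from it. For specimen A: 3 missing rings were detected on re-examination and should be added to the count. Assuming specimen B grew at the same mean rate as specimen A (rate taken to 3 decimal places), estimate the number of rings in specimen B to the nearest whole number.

913 rings

Specimen A: correcting the raw count gives 323 − 18 + 3 = 308 true rings.
A: Extension rate ≈ 202.5 / 308 = 0.657 mm per year.
B spans 599.9 / 0.657 = 913.09 years ≈ 913 rings.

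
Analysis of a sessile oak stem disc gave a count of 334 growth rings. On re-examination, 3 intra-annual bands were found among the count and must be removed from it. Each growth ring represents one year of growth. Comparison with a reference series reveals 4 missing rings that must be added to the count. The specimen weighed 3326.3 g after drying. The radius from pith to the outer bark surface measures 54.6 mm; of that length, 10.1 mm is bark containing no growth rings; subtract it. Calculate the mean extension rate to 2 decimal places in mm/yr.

True growth ring count = 334 − 3 + 4 = 335.
The growth record spans 54.6 − 10.1 = 44.5 mm.
Mean rate = 44.5 mm / 335 years ≈ 0.13 mm/yr.

0.13 mm/yr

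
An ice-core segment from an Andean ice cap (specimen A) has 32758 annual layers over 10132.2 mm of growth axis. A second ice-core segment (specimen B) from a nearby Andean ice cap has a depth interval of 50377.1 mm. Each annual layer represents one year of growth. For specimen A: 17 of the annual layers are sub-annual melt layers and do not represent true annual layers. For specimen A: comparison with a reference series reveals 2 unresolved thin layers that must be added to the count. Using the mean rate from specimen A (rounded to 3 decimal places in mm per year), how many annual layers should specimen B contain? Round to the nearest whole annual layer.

163033 annual layers

Specimen A: true annual layer count = 32758 − 17 + 2 = 32743.
A: 10132.2 mm over 32743 years gives 10132.2 / 32743 ≈ 0.309 mm/yr.
Specimen B: 50377.1 mm / 0.309 mm per year = 163032.69 years ≈ 163033 annual layers.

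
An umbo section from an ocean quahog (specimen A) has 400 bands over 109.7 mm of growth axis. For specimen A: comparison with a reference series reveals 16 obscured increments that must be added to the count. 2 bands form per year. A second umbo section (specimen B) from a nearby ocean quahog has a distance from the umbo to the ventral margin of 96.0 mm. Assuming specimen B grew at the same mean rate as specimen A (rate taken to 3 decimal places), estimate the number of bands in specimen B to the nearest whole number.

364 bands

Specimen A: after corrections the count is 400 + 16 = 416 bands.
Specimen A: 416 bands at 2 per year is 416 / 2 = 208 years.
A: 109.7 mm over 208 years gives 109.7 / 208 ≈ 0.527 mm/yr.
Specimen B: 96.0 mm / 0.527 mm per year = 182.16 years; at 2 bands per year that is 182.16 × 2 ≈ 364 bands.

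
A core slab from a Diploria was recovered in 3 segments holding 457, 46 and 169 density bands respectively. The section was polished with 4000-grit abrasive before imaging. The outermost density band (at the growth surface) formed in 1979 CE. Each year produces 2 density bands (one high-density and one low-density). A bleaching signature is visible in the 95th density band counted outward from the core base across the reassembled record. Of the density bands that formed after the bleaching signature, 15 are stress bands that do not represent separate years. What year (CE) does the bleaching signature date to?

Total density bands = 457 + 46 + 169 = 672.
672 − 95 = 577 density bands lie beyond the bleaching signature toward the growth surface.
577 − 15 false = 562 true density bands after the bleaching signature.
562 density bands at 2 per year is 562 / 2 = 281 years.
The density band at the growth surface is 1979 CE, so the bleaching signature dates to 1979 − 281 = 1698 CE.

1698 CE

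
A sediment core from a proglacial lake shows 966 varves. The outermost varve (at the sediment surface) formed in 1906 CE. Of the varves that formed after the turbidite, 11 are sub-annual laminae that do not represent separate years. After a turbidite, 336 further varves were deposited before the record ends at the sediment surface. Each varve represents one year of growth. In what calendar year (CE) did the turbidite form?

1581 CE

336 varves formed after the turbidite.
Excluding 11 false varves: 336 − 11 = 325.
1906 − 325 = 1581 CE.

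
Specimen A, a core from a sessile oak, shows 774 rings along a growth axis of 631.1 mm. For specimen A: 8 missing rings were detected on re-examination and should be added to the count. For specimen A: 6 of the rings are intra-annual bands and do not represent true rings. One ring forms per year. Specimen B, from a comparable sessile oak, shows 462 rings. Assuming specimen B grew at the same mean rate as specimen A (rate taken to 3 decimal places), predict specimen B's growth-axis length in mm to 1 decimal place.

Specimen A: after corrections the count is 774 − 6 + 8 = 776 rings.
A: Extension rate ≈ 631.1 / 776 = 0.813 mm/year.
B's length ≈ 0.813 × 462 = 375.6 mm.

375.6 mm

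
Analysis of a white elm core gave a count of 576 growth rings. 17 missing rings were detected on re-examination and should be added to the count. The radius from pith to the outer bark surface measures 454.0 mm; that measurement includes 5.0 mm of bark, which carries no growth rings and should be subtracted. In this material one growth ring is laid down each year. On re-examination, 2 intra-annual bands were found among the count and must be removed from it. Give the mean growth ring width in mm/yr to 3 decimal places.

0.760 mm/yr

Correcting the raw count gives 576 − 2 + 17 = 591 true growth rings.
Removing the 5.0 mm offcut leaves 454.0 − 5.0 = 449.0 mm.
Extension rate ≈ 449.0 / 591 = 0.760 mm/yr.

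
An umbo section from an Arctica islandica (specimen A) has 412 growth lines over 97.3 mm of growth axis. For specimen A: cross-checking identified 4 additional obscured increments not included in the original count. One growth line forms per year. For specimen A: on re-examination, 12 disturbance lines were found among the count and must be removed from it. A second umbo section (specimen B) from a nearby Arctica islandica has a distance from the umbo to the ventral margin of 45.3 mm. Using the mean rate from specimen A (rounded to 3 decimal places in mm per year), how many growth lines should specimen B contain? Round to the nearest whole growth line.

188 growth lines

Specimen A: true growth line count = 412 − 12 + 4 = 404.
A: 97.3 mm over 404 years gives 97.3 / 404 ≈ 0.241 mm/year.
Specimen B: 45.3 mm / 0.241 mm per year = 187.97 years ≈ 188 growth lines.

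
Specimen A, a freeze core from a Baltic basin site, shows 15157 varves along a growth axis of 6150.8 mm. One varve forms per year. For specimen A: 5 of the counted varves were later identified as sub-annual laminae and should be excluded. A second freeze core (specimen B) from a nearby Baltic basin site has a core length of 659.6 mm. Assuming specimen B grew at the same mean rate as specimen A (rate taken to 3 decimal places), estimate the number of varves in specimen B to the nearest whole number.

Specimen A: after corrections the count is 15157 − 5 = 15152 varves.
A: Extension rate ≈ 6150.8 / 15152 = 0.406 mm/yr.
Specimen B: 659.6 mm / 0.406 mm per year = 1624.63 years ≈ 1625 varves.

1625 varves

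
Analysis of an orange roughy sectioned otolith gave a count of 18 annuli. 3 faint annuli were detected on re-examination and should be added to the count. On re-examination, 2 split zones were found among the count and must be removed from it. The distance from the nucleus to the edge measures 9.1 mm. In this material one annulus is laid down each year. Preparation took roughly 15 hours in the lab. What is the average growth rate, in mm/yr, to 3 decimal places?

0.479 mm/yr

True annulus count = 18 − 2 + 3 = 19.
9.1 mm over 19 years gives 9.1 / 19 ≈ 0.479 mm/yr.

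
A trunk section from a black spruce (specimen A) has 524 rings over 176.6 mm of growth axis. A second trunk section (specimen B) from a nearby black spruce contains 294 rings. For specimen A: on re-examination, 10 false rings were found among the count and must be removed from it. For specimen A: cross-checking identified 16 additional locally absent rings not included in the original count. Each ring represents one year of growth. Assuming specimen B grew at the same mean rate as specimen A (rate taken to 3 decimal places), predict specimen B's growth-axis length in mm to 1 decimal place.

Specimen A: correcting the raw count gives 524 − 10 + 16 = 530 true rings.
A: 176.6 mm over 530 years gives 176.6 / 530 ≈ 0.333 mm/yr.
For B, 0.333 mm/year × 294 years = 97.9 mm.

97.9 mm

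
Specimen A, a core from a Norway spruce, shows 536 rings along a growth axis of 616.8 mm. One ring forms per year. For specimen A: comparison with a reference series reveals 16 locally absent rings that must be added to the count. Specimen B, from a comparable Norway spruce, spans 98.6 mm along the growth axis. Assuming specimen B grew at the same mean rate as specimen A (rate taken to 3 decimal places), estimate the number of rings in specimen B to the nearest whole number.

Specimen A: adjusted count: 536 + 16 = 552 rings.
A: Extension rate ≈ 616.8 / 552 = 1.117 mm/year.
B spans 98.6 / 1.117 = 88.27 years ≈ 88 rings.

88 rings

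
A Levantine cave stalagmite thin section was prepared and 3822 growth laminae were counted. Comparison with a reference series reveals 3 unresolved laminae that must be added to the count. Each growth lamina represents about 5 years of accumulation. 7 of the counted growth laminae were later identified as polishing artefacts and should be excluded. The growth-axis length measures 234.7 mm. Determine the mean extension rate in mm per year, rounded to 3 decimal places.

0.012 mm per year

After corrections the count is 3822 − 7 + 3 = 3818 growth laminae.
3818 growth laminae at 5 years each span 3818 × 5 = 19090 years.
Extension rate ≈ 234.7 / 19090 = 0.012 mm per year.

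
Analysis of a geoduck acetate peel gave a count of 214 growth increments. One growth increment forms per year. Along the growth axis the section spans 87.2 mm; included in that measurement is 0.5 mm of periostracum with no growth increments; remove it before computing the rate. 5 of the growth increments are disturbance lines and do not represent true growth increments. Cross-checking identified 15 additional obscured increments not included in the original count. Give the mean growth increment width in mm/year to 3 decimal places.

0.387 mm/year

True growth increment count = 214 − 5 + 15 = 224.
Net length = 87.2 − 0.5 = 86.7 mm.
86.7 mm over 224 years gives 86.7 / 224 ≈ 0.387 mm/year.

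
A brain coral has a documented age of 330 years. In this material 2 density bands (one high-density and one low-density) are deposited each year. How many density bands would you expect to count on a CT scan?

Expected density bands: 330 × 2 = 660.
So 660 density bands should be present.

660 density bands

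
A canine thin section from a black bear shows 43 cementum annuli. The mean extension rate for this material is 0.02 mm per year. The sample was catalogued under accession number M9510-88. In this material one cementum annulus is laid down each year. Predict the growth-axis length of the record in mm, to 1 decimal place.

0.9 mm

The record spans 43 years at 0.02 mm per year.
43 years at 0.02 mm/year gives 0.02 × 43 = 0.9 mm.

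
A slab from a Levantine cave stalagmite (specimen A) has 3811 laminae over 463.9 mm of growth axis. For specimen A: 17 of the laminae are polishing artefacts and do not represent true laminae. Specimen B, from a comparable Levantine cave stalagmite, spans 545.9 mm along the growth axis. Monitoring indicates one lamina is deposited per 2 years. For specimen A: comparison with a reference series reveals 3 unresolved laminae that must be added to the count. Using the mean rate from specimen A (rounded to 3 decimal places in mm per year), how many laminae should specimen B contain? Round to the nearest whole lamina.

Specimen A: true lamina count = 3811 − 17 + 3 = 3797.
Specimen A: multiplying by 2 years per lamina: 3797 × 2 = 7594 years.
A: 463.9 mm over 7594 years gives 463.9 / 7594 ≈ 0.061 mm/yr.
For B, 545.9 / 0.061 = 8949.18 years; at 2 years per lamina that is 8949.18 / 2 ≈ 4475 laminae.

4475 laminae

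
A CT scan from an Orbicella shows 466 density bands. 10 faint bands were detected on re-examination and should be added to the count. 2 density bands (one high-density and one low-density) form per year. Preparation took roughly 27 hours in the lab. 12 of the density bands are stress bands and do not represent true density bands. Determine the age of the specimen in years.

Adjusted count: 466 − 12 + 10 = 464 density bands.
464 density bands at 2 per year is 464 / 2 = 232 years.

232 yr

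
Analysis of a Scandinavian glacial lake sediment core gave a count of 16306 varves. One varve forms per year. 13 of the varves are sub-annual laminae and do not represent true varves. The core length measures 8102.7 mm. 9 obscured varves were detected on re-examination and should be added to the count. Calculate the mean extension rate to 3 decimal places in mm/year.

0.497 mm/year

After corrections the count is 16306 − 13 + 9 = 16302 varves.
Mean rate = 8102.7 mm / 16302 years ≈ 0.497 mm/year.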